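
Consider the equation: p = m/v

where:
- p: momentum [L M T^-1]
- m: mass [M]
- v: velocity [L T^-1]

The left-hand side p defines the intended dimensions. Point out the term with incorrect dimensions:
The right-hand side term m/v

p has dimensions [L M T^-1], but m/v has dimensions [L^-1 M T], so the term m/v is dimensionally wrong for p.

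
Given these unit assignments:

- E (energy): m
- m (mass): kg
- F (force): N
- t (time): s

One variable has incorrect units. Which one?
E

The variable E (energy) should have units J, not m.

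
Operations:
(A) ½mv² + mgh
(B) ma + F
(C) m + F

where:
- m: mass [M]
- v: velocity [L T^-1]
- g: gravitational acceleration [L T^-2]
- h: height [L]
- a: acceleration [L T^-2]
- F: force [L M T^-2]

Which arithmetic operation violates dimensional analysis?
(C) m + F

(A) ½mv² + mgh: ½mv² [L^2 M T^-2] and mgh [L^2 M T^-2] — same dimensions ✓
(B) ma + F: ma [L M T^-2] and F [L M T^-2] — same dimensions ✓
(C) m + F: m [M] and F [L M T^-2] — different dimensions cannot be added/subtracted ✗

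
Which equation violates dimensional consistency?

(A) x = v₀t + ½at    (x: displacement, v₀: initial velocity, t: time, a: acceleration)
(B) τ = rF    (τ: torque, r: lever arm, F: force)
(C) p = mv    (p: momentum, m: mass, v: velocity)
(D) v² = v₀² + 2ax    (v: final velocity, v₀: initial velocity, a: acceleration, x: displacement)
(A) x = v₀t + ½at

The equation (A) x = v₀t + ½at is dimensionally incorrect.

LHS (x): [L]
RHS terms:
  - v₀t: [L] ✓
  - ½at: [L T^-1] ✗ (does not match LHS)

The dimensions do not match. The other three equations balance.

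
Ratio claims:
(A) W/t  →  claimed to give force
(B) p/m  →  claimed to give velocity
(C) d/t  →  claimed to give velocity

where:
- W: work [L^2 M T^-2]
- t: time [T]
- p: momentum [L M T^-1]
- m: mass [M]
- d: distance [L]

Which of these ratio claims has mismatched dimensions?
(A) W/t does not give force

(A) W/t: [L^2 M T^-3] ≠ force [L M T^-2] ✗
(B) p/m: [L T^-1] = velocity [L T^-1] ✓
(C) d/t: [L T^-1] = velocity [L T^-1] ✓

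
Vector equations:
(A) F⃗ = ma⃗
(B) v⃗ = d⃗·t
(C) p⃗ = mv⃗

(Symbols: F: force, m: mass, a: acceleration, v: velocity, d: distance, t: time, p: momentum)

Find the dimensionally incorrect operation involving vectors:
(B) v⃗ = d⃗·t

(A) F⃗ = ma⃗: LHS [L M T^-2], RHS [L M T^-2] ✓ — Force and acceleration are vectors, mass is a scalar
(B) v⃗ = d⃗·t: LHS [L T^-1], RHS [L T] ✗ — velocity is displacement per time; should be d⃗/t
(C) p⃗ = mv⃗: LHS [L M T^-1], RHS [L M T^-1] ✓ — mass (scalar) times velocity (vector)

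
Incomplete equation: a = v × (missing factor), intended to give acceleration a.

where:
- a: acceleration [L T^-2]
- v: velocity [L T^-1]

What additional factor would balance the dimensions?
1/t (inverse time), dimensions [T^-1]

a has dimensions [L T^-2] and v has dimensions [L T^-1].
The missing factor must have dimensions [L T^-2] / [L T^-1] = [T^-1], i.e. inverse time (1/t).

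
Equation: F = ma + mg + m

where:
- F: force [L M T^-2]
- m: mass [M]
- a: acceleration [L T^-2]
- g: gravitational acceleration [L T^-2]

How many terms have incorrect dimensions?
1

LHS F: [L M T^-2]
- ma: [L M T^-2] ✓
- mg: [L M T^-2] ✓
- m: [M] ✗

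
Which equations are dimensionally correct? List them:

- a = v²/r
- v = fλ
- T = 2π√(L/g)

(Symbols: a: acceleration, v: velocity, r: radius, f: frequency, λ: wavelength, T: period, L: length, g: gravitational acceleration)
Dimensionally correct: a = v²/r, v = fλ, T = 2π√(L/g)
Dimensionally incorrect: none
Ordered (correct first, then incorrect): a = v²/r, v = fλ, T = 2π√(L/g)

- a = v²/r: LHS [L T^-2], RHS [L T^-2] → correct ✓
- v = fλ: LHS [L T^-1], RHS [L T^-1] → correct ✓
- T = 2π√(L/g): LHS [T], RHS [T] → correct ✓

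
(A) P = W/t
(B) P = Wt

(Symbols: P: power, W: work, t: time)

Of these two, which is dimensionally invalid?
(B)

(A) P = W/t: LHS [L^2 M T^-3], RHS [L^2 M T^-3] ✓
(B) P = Wt: LHS [L^2 M T^-3], RHS [L^2 M T^-1] ✗

Expression (B) P = Wt is dimensionally incorrect.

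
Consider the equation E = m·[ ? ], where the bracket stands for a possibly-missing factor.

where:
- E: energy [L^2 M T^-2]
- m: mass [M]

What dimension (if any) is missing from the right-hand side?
[L^2 T^-2] — velocity squared (e.g. v²)

E has dimensions [L^2 M T^-2]; m has dimensions [M].
The bracketed factor must supply [L^2 M T^-2] / [M] = [L^2 T^-2].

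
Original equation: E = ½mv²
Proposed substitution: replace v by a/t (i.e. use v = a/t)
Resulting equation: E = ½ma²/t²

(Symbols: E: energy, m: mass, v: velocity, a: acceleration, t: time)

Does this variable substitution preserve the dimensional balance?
No

[v] = [L T^-1] and [a/t] = [L T^-3]. These differ, so the substitution replaces a quantity by one of different dimensions and the result E = ½ma²/t² has LHS [L^2 M T^-2] vs RHS [L^2 M T^-6] — inconsistent.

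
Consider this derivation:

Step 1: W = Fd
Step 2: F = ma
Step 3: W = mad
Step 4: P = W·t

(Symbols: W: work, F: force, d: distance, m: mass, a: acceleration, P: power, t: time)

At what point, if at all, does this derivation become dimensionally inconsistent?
Step 4

Step 1: W = Fd → LHS [L^2 M T^-2], RHS [L^2 M T^-2] ✓
Step 2: F = ma → LHS [L M T^-2], RHS [L M T^-2] ✓
Step 3: W = mad → LHS [L^2 M T^-2], RHS [L^2 M T^-2] ✓
Step 4: P = W·t → LHS [L^2 M T^-3], RHS [L^2 M T^-1] ✗

The first dimensional inconsistency appears in step 4: P = W·t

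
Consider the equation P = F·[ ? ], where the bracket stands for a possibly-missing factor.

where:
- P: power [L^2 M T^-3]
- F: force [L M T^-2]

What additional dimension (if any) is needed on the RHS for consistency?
[L T^-1] — velocity (e.g. v)

P has dimensions [L^2 M T^-3]; F has dimensions [L M T^-2].
The bracketed factor must supply [L^2 M T^-3] / [L M T^-2] = [L T^-1].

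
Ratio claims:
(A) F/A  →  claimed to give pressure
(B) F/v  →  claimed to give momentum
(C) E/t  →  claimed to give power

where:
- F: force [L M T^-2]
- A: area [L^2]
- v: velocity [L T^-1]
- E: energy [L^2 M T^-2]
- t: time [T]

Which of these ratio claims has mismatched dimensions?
(B) F/v does not give momentum

(A) F/A: [L^-1 M T^-2] = pressure [L^-1 M T^-2] ✓
(B) F/v: [M T^-1] ≠ momentum [L M T^-1] ✗
(C) E/t: [L^2 M T^-3] = power [L^2 M T^-3] ✓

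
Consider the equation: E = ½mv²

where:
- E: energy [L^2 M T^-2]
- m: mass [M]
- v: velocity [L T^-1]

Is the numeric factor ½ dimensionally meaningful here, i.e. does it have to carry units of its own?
No

E has dimensions [L^2 M T^-2] and mv² already has dimensions [L^2 M T^-2], so the equation balances without ½ contributing any dimensions. ½ is a pure (dimensionless) number; changing or removing it would not affect dimensional consistency.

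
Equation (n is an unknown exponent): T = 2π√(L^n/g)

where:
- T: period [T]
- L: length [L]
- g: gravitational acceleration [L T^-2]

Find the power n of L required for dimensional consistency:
n = 1

T has dimensions [T]; L has dimensions [L].
With n = 1: 2π√(L^1/g) has dimensions [T], matching the LHS ✓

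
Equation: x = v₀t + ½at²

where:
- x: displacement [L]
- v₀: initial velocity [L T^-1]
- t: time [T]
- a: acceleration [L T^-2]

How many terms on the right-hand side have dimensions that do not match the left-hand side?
0

LHS x: [L]
- v₀t: [L] ✓
- ½at²: [L] ✓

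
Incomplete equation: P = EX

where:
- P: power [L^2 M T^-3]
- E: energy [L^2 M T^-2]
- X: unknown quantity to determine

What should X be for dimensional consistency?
X = f (inverse time / frequency (1/t)), dimensions [T^-1]

P has dimensions [L^2 M T^-3]; the rest of the RHS (E) has dimensions [L^2 M T^-2].
So X must have dimensions [T^-1] — X = f (inverse time / frequency (1/t)).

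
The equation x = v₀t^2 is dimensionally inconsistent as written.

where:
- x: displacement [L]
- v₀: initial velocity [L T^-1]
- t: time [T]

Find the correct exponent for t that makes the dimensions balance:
The exponent of t should be 1: x = v₀t

The LHS x has dimensions [L]; t has dimensions [T].
As written, the RHS v₀t^2 (exponent 2 on t) has dimensions [L T], which does not match.
With exponent 1, the RHS v₀t has dimensions [L], matching the LHS.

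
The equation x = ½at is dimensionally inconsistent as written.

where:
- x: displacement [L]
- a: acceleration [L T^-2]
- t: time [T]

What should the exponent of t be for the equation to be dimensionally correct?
The exponent of t should be 2: x = ½at^2

The LHS x has dimensions [L]; t has dimensions [T].
As written, the RHS ½at (exponent 1 on t) has dimensions [L T^-1], which does not match.
With exponent 2, the RHS ½at^2 has dimensions [L], matching the LHS.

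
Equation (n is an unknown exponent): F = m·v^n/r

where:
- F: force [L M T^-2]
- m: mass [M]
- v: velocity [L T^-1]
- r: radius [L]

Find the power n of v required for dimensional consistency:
n = 2

F has dimensions [L M T^-2]; v has dimensions [L T^-1].
The rest of the RHS has dimensions [L^-1 M], so v^n must supply [L^2 T^-2].
With n = 2: m·v^2/r has dimensions [L M T^-2], matching the LHS ✓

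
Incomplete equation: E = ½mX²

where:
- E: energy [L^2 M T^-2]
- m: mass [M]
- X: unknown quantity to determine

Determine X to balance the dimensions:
X = v (velocity), dimensions [L T^-1]

E has dimensions [L^2 M T^-2]; the rest of the RHS (½m) has dimensions [M].
So X² must have dimensions [L^2 T^-2], i.e. X has dimensions [L T^-1] — X = v (velocity).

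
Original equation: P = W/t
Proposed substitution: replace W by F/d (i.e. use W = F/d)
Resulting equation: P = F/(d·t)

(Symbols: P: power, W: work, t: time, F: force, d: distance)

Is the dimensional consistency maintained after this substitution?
No

[W] = [L^2 M T^-2] and [F/d] = [M T^-2]. These differ, so the substitution replaces a quantity by one of different dimensions and the result P = F/(d·t) has LHS [L^2 M T^-3] vs RHS [M T^-3] — inconsistent.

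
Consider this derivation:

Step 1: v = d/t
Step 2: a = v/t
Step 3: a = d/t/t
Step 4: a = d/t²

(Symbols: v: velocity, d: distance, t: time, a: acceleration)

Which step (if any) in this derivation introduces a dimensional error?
No step introduces an error — all steps are dimensionally consistent.

Step 1: v = d/t → LHS [L T^-1], RHS [L T^-1] ✓
Step 2: a = v/t → LHS [L T^-2], RHS [L T^-2] ✓
Step 3: a = d/t/t → LHS [L T^-2], RHS [L T^-2] ✓
Step 4: a = d/t² → LHS [L T^-2], RHS [L T^-2] ✓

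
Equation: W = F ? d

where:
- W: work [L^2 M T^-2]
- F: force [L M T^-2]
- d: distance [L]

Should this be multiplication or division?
multiplication (×): W = F × d

W [L^2 M T^-2]; F [L M T^-2]; d [L].
F × d → [L^2 M T^-2] ✓
F ÷ d → [M T^-2] ✗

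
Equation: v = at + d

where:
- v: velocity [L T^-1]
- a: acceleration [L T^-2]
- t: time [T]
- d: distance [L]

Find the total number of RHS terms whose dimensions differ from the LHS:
1

LHS v: [L T^-1]
- at: [L T^-1] ✓
- d: [L] ✗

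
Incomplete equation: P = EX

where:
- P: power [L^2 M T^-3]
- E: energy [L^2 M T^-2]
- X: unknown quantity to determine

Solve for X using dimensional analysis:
X = f (inverse time / frequency (1/t)), dimensions [T^-1]

P has dimensions [L^2 M T^-3]; the rest of the RHS (E) has dimensions [L^2 M T^-2].
So X must have dimensions [T^-1] — X = f (inverse time / frequency (1/t)).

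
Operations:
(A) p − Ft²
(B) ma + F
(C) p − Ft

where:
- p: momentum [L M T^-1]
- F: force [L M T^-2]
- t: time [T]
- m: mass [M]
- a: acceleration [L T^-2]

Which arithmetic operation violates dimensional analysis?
(A) p − Ft²

(A) p − Ft²: p [L M T^-1] and Ft² [L M] — different dimensions cannot be added/subtracted ✗
(B) ma + F: ma [L M T^-2] and F [L M T^-2] — same dimensions ✓
(C) p − Ft: p [L M T^-1] and Ft [L M T^-1] — same dimensions ✓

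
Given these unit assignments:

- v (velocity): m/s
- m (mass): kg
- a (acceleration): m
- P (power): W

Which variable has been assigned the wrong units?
a

The variable a (acceleration) should have units m/s², not m.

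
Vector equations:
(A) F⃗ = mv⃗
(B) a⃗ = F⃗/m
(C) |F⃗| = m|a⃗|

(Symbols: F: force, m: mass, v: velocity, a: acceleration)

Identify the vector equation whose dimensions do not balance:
(A) F⃗ = mv⃗

(A) F⃗ = mv⃗: LHS [L M T^-2], RHS [L M T^-1] ✗ — mass times velocity is momentum, not force; should be ma⃗
(B) a⃗ = F⃗/m: LHS [L T^-2], RHS [L T^-2] ✓ — force (vector) divided by mass (scalar)
(C) |F⃗| = m|a⃗|: LHS [L M T^-2], RHS [L M T^-2] ✓ — magnitudes of vectors are scalars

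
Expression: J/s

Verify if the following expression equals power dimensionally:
Yes

The expression J/s has dimensions [L^2 M T^-3], which is exactly power [L^2 M T^-3].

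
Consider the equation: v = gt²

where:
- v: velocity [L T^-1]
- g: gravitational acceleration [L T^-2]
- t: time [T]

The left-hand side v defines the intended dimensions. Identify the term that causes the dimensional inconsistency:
The right-hand side term gt²

v has dimensions [L T^-1], but gt² has dimensions [L], so the term gt² is dimensionally wrong for v.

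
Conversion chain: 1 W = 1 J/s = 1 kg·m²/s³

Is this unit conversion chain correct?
The chain is correct (no errors).

Correct: Watt is Joule per second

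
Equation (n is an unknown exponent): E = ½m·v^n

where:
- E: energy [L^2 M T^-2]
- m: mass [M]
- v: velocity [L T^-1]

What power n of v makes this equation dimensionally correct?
n = 2

E has dimensions [L^2 M T^-2]; v has dimensions [L T^-1].
The rest of the RHS has dimensions [M], so v^n must supply [L^2 T^-2].
With n = 2: ½m·v^2 has dimensions [L^2 M T^-2], matching the LHS ✓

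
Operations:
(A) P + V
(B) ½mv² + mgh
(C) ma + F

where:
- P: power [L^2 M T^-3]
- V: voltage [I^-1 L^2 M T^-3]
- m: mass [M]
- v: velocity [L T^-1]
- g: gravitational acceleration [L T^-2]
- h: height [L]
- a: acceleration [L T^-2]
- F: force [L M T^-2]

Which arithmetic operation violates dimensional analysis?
(A) P + V

(A) P + V: P [L^2 M T^-3] and V [I^-1 L^2 M T^-3] — different dimensions cannot be added/subtracted ✗
(B) ½mv² + mgh: ½mv² [L^2 M T^-2] and mgh [L^2 M T^-2] — same dimensions ✓
(C) ma + F: ma [L M T^-2] and F [L M T^-2] — same dimensions ✓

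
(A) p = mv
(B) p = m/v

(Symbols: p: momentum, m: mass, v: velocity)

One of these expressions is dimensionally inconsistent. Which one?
(B)

(A) p = mv: LHS [L M T^-1], RHS [L M T^-1] ✓
(B) p = m/v: LHS [L M T^-1], RHS [L^-1 M T] ✗

Expression (B) p = m/v is dimensionally incorrect.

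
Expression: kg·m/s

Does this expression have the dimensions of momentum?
Yes

The expression kg·m/s has dimensions [L M T^-1], which is exactly momentum [L M T^-1].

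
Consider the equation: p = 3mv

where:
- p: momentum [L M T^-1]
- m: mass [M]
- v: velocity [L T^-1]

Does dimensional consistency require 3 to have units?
No

p has dimensions [L M T^-1] and mv already has dimensions [L M T^-1], so the equation balances without 3 contributing any dimensions. 3 is a pure (dimensionless) number; changing or removing it would not affect dimensional consistency.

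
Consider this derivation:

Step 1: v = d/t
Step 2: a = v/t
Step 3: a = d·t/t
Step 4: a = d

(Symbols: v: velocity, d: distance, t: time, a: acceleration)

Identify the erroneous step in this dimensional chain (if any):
Step 3

Step 1: v = d/t → LHS [L T^-1], RHS [L T^-1] ✓
Step 2: a = v/t → LHS [L T^-2], RHS [L T^-2] ✓
Step 3: a = d·t/t → LHS [L T^-2], RHS [L] ✗

The first dimensional inconsistency appears in step 3: a = d·t/t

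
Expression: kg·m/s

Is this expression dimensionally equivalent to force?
No

The expression kg·m/s has dimensions [L M T^-1], but force has dimensions [L M T^-2].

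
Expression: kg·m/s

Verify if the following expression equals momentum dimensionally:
Yes

The expression kg·m/s has dimensions [L M T^-1], which is exactly momentum [L M T^-1].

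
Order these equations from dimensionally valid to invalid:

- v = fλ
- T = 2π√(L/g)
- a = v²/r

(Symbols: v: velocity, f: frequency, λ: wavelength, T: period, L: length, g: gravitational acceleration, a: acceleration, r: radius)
Dimensionally correct: v = fλ, T = 2π√(L/g), a = v²/r
Dimensionally incorrect: none
Ordered (correct first, then incorrect): v = fλ, T = 2π√(L/g), a = v²/r

- v = fλ: LHS [L T^-1], RHS [L T^-1] → correct ✓
- T = 2π√(L/g): LHS [T], RHS [T] → correct ✓
- a = v²/r: LHS [L T^-2], RHS [L T^-2] → correct ✓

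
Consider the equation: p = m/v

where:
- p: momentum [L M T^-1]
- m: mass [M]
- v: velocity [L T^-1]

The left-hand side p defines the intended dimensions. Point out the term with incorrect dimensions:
The right-hand side term m/v

p has dimensions [L M T^-1], but m/v has dimensions [L^-1 M T], so the term m/v is dimensionally wrong for p.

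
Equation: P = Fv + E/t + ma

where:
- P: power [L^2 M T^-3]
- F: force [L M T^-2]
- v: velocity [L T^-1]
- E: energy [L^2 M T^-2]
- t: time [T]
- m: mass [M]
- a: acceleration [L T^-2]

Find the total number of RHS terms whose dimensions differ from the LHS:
1

LHS P: [L^2 M T^-3]
- Fv: [L^2 M T^-3] ✓
- E/t: [L^2 M T^-3] ✓
- ma: [L M T^-2] ✗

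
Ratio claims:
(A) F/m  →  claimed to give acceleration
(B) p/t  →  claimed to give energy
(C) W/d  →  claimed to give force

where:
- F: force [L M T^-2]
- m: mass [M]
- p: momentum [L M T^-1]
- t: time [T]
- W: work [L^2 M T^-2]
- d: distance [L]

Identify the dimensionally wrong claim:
(B) p/t does not give energy

(A) F/m: [L T^-2] = acceleration [L T^-2] ✓
(B) p/t: [L M T^-2] ≠ energy [L^2 M T^-2] ✗
(C) W/d: [L M T^-2] = force [L M T^-2] ✓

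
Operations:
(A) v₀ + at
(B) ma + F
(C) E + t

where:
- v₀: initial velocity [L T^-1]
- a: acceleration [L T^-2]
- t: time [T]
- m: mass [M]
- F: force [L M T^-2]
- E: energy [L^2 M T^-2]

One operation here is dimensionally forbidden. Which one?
(C) E + t

(A) v₀ + at: v₀ [L T^-1] and at [L T^-1] — same dimensions ✓
(B) ma + F: ma [L M T^-2] and F [L M T^-2] — same dimensions ✓
(C) E + t: E [L^2 M T^-2] and t [T] — different dimensions cannot be added/subtracted ✗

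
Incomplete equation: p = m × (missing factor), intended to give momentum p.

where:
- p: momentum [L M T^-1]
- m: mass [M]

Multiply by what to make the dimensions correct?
v (velocity), dimensions [L T^-1]

p has dimensions [L M T^-1] and m has dimensions [M].
The missing factor must have dimensions [L M T^-1] / [M] = [L T^-1], i.e. velocity (v).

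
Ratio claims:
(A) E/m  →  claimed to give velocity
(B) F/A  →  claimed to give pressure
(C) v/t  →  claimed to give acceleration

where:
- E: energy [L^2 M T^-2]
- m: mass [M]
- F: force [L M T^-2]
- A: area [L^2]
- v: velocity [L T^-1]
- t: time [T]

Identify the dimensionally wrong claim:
(A) E/m does not give velocity

(A) E/m: [L^2 T^-2] ≠ velocity [L T^-1] ✗
(B) F/A: [L^-1 M T^-2] = pressure [L^-1 M T^-2] ✓
(C) v/t: [L T^-2] = acceleration [L T^-2] ✓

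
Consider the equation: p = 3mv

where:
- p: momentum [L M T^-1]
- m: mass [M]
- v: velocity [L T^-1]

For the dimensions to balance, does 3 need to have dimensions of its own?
No

p has dimensions [L M T^-1] and mv already has dimensions [L M T^-1], so the equation balances without 3 contributing any dimensions. 3 is a pure (dimensionless) number; changing or removing it would not affect dimensional consistency.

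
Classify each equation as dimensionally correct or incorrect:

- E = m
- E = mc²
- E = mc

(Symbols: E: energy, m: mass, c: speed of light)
Dimensionally correct: E = mc²
Dimensionally incorrect: E = m, E = mc
Ordered (correct first, then incorrect): E = mc², E = m, E = mc

- E = m: LHS [L^2 M T^-2], RHS [M] → incorrect ✗
- E = mc²: LHS [L^2 M T^-2], RHS [L^2 M T^-2] → correct ✓
- E = mc: LHS [L^2 M T^-2], RHS [L M T^-1] → incorrect ✗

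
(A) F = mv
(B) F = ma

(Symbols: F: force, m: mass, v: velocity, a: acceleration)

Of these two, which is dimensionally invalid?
(A)

(A) F = mv: LHS [L M T^-2], RHS [L M T^-1] ✗
(B) F = ma: LHS [L M T^-2], RHS [L M T^-2] ✓

Expression (A) F = mv is dimensionally incorrect.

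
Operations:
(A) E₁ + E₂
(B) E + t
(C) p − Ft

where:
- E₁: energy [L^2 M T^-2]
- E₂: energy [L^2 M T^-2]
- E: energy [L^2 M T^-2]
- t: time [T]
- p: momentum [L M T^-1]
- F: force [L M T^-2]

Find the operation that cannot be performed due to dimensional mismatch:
(B) E + t

(A) E₁ + E₂: E₁ [L^2 M T^-2] and E₂ [L^2 M T^-2] — same dimensions ✓
(B) E + t: E [L^2 M T^-2] and t [T] — different dimensions cannot be added/subtracted ✗
(C) p − Ft: p [L M T^-1] and Ft [L M T^-1] — same dimensions ✓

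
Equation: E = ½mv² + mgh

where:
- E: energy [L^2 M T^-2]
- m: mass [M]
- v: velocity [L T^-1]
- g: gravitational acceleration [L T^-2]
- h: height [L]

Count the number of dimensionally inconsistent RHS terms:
0

LHS E: [L^2 M T^-2]
- ½mv²: [L^2 M T^-2] ✓
- mgh: [L^2 M T^-2] ✓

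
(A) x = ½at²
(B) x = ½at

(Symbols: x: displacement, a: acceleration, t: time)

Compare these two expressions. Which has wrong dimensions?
(B)

(A) x = ½at²: LHS [L], RHS [L] ✓
(B) x = ½at: LHS [L], RHS [L T^-1] ✗

Expression (B) x = ½at is dimensionally incorrect.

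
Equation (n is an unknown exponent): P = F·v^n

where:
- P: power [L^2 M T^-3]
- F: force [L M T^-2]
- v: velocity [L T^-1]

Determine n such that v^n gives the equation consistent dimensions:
n = 1

P has dimensions [L^2 M T^-3]; v has dimensions [L T^-1].
The rest of the RHS has dimensions [L M T^-2], so v^n must supply [L T^-1].
With n = 1: F·v^1 has dimensions [L^2 M T^-3], matching the LHS ✓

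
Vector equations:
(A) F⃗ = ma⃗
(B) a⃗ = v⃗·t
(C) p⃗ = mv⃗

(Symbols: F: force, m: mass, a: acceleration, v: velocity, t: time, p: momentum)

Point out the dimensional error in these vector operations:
(B) a⃗ = v⃗·t

(A) F⃗ = ma⃗: LHS [L M T^-2], RHS [L M T^-2] ✓ — Force and acceleration are vectors, mass is a scalar
(B) a⃗ = v⃗·t: LHS [L T^-2], RHS [L] ✗ — acceleration is velocity per time; should be v⃗/t
(C) p⃗ = mv⃗: LHS [L M T^-1], RHS [L M T^-1] ✓ — mass (scalar) times velocity (vector)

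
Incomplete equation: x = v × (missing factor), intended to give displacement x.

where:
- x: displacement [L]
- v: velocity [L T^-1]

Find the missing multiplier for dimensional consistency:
t (time), dimensions [T]

x has dimensions [L] and v has dimensions [L T^-1].
The missing factor must have dimensions [L] / [L T^-1] = [T], i.e. time (t).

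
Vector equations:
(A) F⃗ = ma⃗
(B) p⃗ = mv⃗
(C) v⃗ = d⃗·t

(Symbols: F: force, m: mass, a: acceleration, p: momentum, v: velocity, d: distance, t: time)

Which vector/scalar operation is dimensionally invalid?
(C) v⃗ = d⃗·t

(A) F⃗ = ma⃗: LHS [L M T^-2], RHS [L M T^-2] ✓ — Force and acceleration are vectors, mass is a scalar
(B) p⃗ = mv⃗: LHS [L M T^-1], RHS [L M T^-1] ✓ — mass (scalar) times velocity (vector)
(C) v⃗ = d⃗·t: LHS [L T^-1], RHS [L T] ✗ — velocity is displacement per time; should be d⃗/t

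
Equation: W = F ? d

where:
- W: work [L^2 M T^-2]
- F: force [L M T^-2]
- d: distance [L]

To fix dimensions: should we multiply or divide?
multiplication (×): W = F × d

W [L^2 M T^-2]; F [L M T^-2]; d [L].
F × d → [L^2 M T^-2] ✓
F ÷ d → [M T^-2] ✗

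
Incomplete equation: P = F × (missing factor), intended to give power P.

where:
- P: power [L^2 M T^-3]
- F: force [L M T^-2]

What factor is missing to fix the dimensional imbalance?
v (velocity), dimensions [L T^-1]

P has dimensions [L^2 M T^-3] and F has dimensions [L M T^-2].
The missing factor must have dimensions [L^2 M T^-3] / [L M T^-2] = [L T^-1], i.e. velocity (v).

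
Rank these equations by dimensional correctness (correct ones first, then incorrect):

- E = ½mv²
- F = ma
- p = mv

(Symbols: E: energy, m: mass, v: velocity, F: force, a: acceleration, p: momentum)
Dimensionally correct: E = ½mv², F = ma, p = mv
Dimensionally incorrect: none
Ordered (correct first, then incorrect): E = ½mv², F = ma, p = mv

- E = ½mv²: LHS [L^2 M T^-2], RHS [L^2 M T^-2] → correct ✓
- F = ma: LHS [L M T^-2], RHS [L M T^-2] → correct ✓
- p = mv: LHS [L M T^-1], RHS [L M T^-1] → correct ✓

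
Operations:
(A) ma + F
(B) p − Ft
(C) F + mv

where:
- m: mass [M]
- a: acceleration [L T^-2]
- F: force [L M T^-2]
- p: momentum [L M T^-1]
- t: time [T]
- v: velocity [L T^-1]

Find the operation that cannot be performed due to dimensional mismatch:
(C) F + mv

(A) ma + F: ma [L M T^-2] and F [L M T^-2] — same dimensions ✓
(B) p − Ft: p [L M T^-1] and Ft [L M T^-1] — same dimensions ✓
(C) F + mv: F [L M T^-2] and mv [L M T^-1] — different dimensions cannot be added/subtracted ✗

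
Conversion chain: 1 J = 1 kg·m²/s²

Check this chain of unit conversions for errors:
The chain is correct (no errors).

Correct: Joule is defined as kg·m²/s²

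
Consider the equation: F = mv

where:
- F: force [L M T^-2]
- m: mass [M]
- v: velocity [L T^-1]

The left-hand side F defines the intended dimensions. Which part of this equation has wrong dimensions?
The right-hand side term mv

F has dimensions [L M T^-2], but mv has dimensions [L M T^-1], so the term mv is dimensionally wrong for F.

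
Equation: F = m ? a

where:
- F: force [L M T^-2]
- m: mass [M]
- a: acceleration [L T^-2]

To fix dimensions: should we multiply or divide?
multiplication (×): F = m × a

F [L M T^-2]; m [M]; a [L T^-2].
m × a → [L M T^-2] ✓
m ÷ a → [L^-1 M T^2] ✗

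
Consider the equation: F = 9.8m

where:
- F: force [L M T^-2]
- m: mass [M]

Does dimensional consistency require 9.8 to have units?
Yes

F has dimensions [L M T^-2], while m alone has dimensions [M]. For the equation to balance, the factor 9.8 must carry dimensions [L T^-2] — it is a dimensional constant (a numerical value of a physical quantity with its units suppressed), not a pure number.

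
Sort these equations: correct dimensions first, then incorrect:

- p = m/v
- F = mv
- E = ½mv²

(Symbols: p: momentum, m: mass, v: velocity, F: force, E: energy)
Dimensionally correct: E = ½mv²
Dimensionally incorrect: p = m/v, F = mv
Ordered (correct first, then incorrect): E = ½mv², p = m/v, F = mv

- p = m/v: LHS [L M T^-1], RHS [L^-1 M T] → incorrect ✗
- F = mv: LHS [L M T^-2], RHS [L M T^-1] → incorrect ✗
- E = ½mv²: LHS [L^2 M T^-2], RHS [L^2 M T^-2] → correct ✓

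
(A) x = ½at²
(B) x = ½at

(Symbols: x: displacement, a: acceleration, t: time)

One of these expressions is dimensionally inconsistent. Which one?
(B)

(A) x = ½at²: LHS [L], RHS [L] ✓
(B) x = ½at: LHS [L], RHS [L T^-1] ✗

Expression (B) x = ½at is dimensionally incorrect.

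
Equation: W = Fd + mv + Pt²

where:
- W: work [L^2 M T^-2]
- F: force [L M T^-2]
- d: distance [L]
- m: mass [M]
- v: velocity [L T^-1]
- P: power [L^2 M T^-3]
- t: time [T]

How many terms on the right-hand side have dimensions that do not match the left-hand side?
2

LHS W: [L^2 M T^-2]
- Fd: [L^2 M T^-2] ✓
- mv: [L M T^-1] ✗
- Pt²: [L^2 M T^-1] ✗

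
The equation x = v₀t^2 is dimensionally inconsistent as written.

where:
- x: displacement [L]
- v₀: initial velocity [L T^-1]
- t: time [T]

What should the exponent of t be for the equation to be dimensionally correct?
The exponent of t should be 1: x = v₀t

The LHS x has dimensions [L]; t has dimensions [T].
As written, the RHS v₀t^2 (exponent 2 on t) has dimensions [L T], which does not match.
With exponent 1, the RHS v₀t has dimensions [L], matching the LHS.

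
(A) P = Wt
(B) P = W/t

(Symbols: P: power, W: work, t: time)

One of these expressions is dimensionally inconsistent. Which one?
(A)

(A) P = Wt: LHS [L^2 M T^-3], RHS [L^2 M T^-1] ✗
(B) P = W/t: LHS [L^2 M T^-3], RHS [L^2 M T^-3] ✓

Expression (A) P = Wt is dimensionally incorrect.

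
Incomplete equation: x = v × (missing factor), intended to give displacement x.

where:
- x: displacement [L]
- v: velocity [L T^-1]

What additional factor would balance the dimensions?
t (time), dimensions [T]

x has dimensions [L] and v has dimensions [L T^-1].
The missing factor must have dimensions [L] / [L T^-1] = [T], i.e. time (t).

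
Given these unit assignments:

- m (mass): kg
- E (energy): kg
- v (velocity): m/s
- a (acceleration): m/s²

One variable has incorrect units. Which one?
E

The variable E (energy) should have units J, not kg.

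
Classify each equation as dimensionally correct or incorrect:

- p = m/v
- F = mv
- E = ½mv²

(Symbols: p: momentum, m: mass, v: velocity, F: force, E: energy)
Dimensionally correct: E = ½mv²
Dimensionally incorrect: p = m/v, F = mv
Ordered (correct first, then incorrect): E = ½mv², p = m/v, F = mv

- p = m/v: LHS [L M T^-1], RHS [L^-1 M T] → incorrect ✗
- F = mv: LHS [L M T^-2], RHS [L M T^-1] → incorrect ✗
- E = ½mv²: LHS [L^2 M T^-2], RHS [L^2 M T^-2] → correct ✓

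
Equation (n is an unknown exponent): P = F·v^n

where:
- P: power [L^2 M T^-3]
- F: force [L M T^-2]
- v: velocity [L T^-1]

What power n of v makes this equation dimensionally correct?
n = 1

P has dimensions [L^2 M T^-3]; v has dimensions [L T^-1].
The rest of the RHS has dimensions [L M T^-2], so v^n must supply [L T^-1].
With n = 1: F·v^1 has dimensions [L^2 M T^-3], matching the LHS ✓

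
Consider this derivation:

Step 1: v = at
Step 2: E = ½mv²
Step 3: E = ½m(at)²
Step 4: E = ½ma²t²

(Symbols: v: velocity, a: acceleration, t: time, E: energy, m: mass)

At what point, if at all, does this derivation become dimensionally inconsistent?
No step introduces an error — all steps are dimensionally consistent.

Step 1: v = at → LHS [L T^-1], RHS [L T^-1] ✓
Step 2: E = ½mv² → LHS [L^2 M T^-2], RHS [L^2 M T^-2] ✓
Step 3: E = ½m(at)² → LHS [L^2 M T^-2], RHS [L^2 M T^-2] ✓
Step 4: E = ½ma²t² → LHS [L^2 M T^-2], RHS [L^2 M T^-2] ✓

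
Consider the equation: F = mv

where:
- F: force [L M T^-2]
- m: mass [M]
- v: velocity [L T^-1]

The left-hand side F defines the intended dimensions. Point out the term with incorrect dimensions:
The right-hand side term mv

F has dimensions [L M T^-2], but mv has dimensions [L M T^-1], so the term mv is dimensionally wrong for F.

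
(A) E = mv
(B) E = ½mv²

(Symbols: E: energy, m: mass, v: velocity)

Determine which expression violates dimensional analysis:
(A)

(A) E = mv: LHS [L^2 M T^-2], RHS [L M T^-1] ✗
(B) E = ½mv²: LHS [L^2 M T^-2], RHS [L^2 M T^-2] ✓

Expression (A) E = mv is dimensionally incorrect.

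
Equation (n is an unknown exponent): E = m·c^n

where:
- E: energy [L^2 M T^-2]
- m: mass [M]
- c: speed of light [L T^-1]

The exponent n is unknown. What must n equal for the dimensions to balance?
n = 2

E has dimensions [L^2 M T^-2]; c has dimensions [L T^-1].
The rest of the RHS has dimensions [M], so c^n must supply [L^2 T^-2].
With n = 2: m·c^2 has dimensions [L^2 M T^-2], matching the LHS ✓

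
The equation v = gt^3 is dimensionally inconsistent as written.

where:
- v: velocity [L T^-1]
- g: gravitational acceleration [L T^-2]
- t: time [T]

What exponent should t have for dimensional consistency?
The exponent of t should be 1: v = gt

The LHS v has dimensions [L T^-1]; t has dimensions [T].
As written, the RHS gt^3 (exponent 3 on t) has dimensions [L T], which does not match.
With exponent 1, the RHS gt has dimensions [L T^-1], matching the LHS.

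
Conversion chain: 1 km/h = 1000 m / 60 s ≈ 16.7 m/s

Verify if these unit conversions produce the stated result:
The chain is incorrect (it contains an error).

Incorrect: 1 h = 3600 s, not 60 s (1 km/h ≈ 0.278 m/s)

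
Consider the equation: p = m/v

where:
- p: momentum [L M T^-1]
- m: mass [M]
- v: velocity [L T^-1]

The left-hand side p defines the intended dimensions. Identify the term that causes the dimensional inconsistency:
The right-hand side term m/v

p has dimensions [L M T^-1], but m/v has dimensions [L^-1 M T], so the term m/v is dimensionally wrong for p.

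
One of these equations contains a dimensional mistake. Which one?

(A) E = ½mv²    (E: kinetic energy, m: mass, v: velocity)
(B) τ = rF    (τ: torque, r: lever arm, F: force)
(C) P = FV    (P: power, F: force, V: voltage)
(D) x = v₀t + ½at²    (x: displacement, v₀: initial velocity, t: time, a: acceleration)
(C) P = FV

The equation (C) P = FV is dimensionally incorrect.

LHS (P): [L^2 M T^-3]
RHS (FV): [I^-1 L^3 M^2 T^-5] ✗

The dimensions do not match. The other three equations balance.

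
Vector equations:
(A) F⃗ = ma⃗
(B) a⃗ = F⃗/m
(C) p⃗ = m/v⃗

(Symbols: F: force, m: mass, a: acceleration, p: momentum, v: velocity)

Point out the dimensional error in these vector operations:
(C) p⃗ = m/v⃗

(A) F⃗ = ma⃗: LHS [L M T^-2], RHS [L M T^-2] ✓ — Force and acceleration are vectors, mass is a scalar
(B) a⃗ = F⃗/m: LHS [L T^-2], RHS [L T^-2] ✓ — force (vector) divided by mass (scalar)
(C) p⃗ = m/v⃗: LHS [L M T^-1], RHS [L^-1 M T] ✗ — momentum is mass times velocity; should be mv⃗ (and division by a vector is undefined)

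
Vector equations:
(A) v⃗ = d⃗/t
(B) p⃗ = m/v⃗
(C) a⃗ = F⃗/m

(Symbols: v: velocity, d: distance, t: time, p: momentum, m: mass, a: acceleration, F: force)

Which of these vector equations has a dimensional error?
(B) p⃗ = m/v⃗

(A) v⃗ = d⃗/t: LHS [L T^-1], RHS [L T^-1] ✓ — displacement (vector) divided by time (scalar)
(B) p⃗ = m/v⃗: LHS [L M T^-1], RHS [L^-1 M T] ✗ — momentum is mass times velocity; should be mv⃗ (and division by a vector is undefined)
(C) a⃗ = F⃗/m: LHS [L T^-2], RHS [L T^-2] ✓ — force (vector) divided by mass (scalar)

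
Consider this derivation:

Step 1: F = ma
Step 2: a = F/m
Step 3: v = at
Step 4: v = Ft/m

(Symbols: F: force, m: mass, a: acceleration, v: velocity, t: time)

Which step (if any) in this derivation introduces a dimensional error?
No step introduces an error — all steps are dimensionally consistent.

Step 1: F = ma → LHS [L M T^-2], RHS [L M T^-2] ✓
Step 2: a = F/m → LHS [L T^-2], RHS [L T^-2] ✓
Step 3: v = at → LHS [L T^-1], RHS [L T^-1] ✓
Step 4: v = Ft/m → LHS [L T^-1], RHS [L T^-1] ✓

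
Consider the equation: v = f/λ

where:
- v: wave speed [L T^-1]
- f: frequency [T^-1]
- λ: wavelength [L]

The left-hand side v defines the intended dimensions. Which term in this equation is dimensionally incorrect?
The right-hand side term f/λ

v has dimensions [L T^-1], but f/λ has dimensions [L^-1 T^-1], so the term f/λ is dimensionally wrong for v.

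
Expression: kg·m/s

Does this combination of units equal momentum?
Yes

The expression kg·m/s has dimensions [L M T^-1], which is exactly momentum [L M T^-1].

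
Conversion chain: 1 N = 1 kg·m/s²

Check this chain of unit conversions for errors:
The chain is correct (no errors).

Correct: Newton is defined as kg·m/s²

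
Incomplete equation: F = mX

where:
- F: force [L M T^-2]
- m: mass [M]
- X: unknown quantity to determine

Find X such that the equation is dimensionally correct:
X = a (acceleration), dimensions [L T^-2]

F has dimensions [L M T^-2]; the rest of the RHS (m) has dimensions [M].
So X must have dimensions [L T^-2] — X = a (acceleration).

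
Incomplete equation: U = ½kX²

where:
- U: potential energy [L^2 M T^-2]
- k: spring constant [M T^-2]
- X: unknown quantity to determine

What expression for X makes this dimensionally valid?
X = x (displacement), dimensions [L]

U has dimensions [L^2 M T^-2]; the rest of the RHS (½k) has dimensions [M T^-2].
So X² must have dimensions [L^2], i.e. X has dimensions [L] — X = x (displacement).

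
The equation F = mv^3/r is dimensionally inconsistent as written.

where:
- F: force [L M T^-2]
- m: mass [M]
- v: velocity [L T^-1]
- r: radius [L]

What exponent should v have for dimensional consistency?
The exponent of v should be 2: F = mv^2/r

The LHS F has dimensions [L M T^-2]; v has dimensions [L T^-1].
As written, the RHS mv^3/r (exponent 3 on v) has dimensions [L^2 M T^-3], which does not match.
With exponent 2, the RHS mv^2/r has dimensions [L M T^-2], matching the LHS.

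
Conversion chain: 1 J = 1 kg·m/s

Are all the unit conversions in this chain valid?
The chain is incorrect (it contains an error).

Incorrect: Joule is kg·m²/s², not kg·m/s (that is momentum)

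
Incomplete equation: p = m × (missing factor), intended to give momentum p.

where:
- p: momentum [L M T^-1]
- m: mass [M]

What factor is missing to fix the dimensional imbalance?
v (velocity), dimensions [L T^-1]

p has dimensions [L M T^-1] and m has dimensions [M].
The missing factor must have dimensions [L M T^-1] / [M] = [L T^-1], i.e. velocity (v).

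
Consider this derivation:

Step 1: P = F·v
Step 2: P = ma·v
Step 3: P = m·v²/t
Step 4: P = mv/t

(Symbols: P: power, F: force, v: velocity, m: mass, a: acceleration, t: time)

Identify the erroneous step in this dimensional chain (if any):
Step 4

Step 1: P = F·v → LHS [L^2 M T^-3], RHS [L^2 M T^-3] ✓
Step 2: P = ma·v → LHS [L^2 M T^-3], RHS [L^2 M T^-3] ✓
Step 3: P = m·v²/t → LHS [L^2 M T^-3], RHS [L^2 M T^-3] ✓
Step 4: P = mv/t → LHS [L^2 M T^-3], RHS [L M T^-2] ✗

The first dimensional inconsistency appears in step 4: P = mv/t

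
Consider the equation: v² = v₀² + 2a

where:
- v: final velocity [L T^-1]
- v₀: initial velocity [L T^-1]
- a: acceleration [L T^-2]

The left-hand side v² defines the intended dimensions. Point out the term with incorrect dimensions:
The term 2a

Checking each RHS term against the LHS:
- v₀²: [L^2 T^-2] — matches v² [L^2 T^-2] ✓
- 2a: [L T^-2] — does NOT match v² [L^2 T^-2] ✗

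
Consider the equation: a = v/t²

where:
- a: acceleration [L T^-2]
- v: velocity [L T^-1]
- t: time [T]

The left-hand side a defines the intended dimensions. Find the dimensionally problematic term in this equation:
The right-hand side term v/t²

a has dimensions [L T^-2], but v/t² has dimensions [L T^-3], so the term v/t² is dimensionally wrong for a.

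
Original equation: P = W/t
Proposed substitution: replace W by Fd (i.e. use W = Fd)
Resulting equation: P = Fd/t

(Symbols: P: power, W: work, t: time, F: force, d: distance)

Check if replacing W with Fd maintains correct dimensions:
Yes

[W] = [L^2 M T^-2] and [Fd] = [L^2 M T^-2]. These match, so the substitution replaces a quantity by one of the same dimensions and the result P = Fd/t has LHS [L^2 M T^-3] vs RHS [L^2 M T^-3] — still consistent.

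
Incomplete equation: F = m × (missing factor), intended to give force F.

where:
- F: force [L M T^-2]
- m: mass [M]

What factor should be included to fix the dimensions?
a (acceleration), dimensions [L T^-2]

F has dimensions [L M T^-2] and m has dimensions [M].
The missing factor must have dimensions [L M T^-2] / [M] = [L T^-2], i.e. acceleration (a).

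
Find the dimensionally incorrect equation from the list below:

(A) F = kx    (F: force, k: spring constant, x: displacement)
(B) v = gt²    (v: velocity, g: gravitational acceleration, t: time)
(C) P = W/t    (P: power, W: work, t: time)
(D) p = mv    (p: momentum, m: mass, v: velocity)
(B) v = gt²

The equation (B) v = gt² is dimensionally incorrect.

LHS (v): [L T^-1]
RHS (gt²): [L] ✗

The dimensions do not match. The other three equations balance.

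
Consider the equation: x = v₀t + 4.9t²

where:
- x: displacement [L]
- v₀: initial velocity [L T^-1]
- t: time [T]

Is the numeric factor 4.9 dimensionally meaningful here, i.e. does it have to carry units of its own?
Yes

x has dimensions [L], while t² alone has dimensions [T^2]. For the equation to balance, the factor 4.9 must carry dimensions [L T^-2] — it is a dimensional constant (a numerical value of a physical quantity with its units suppressed), not a pure number.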